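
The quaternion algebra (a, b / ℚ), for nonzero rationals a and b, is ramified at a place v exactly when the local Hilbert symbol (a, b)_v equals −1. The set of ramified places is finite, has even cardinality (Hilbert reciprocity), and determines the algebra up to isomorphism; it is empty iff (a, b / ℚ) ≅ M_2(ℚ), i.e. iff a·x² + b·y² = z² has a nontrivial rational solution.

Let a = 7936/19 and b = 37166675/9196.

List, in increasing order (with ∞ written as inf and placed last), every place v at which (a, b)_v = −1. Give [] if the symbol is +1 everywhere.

Mod squares: a ≡ 589, b ≡ 29393. Check v ∈ {∞, 2, 5, 7, 11, 13, 17, 19, 31}.
v=2: v_2(a)=8, v_2(b)=-2; units ≡ 5, 1 (mod 8); ε·ε+αω+βω = 0·0+8·0+-2·1 ≡ 0  ⇒  (a,b)_2 = +1.
v=17: a=17^0·(≡7), b=17^1·(≡10) mod 17; (7|17)=-1, (10|17)=-1; (−1)^{0·1·8}·(-1)^1·(-1)^0 = -1.
v=31: a=31^1·(≡20), b=31^2·(≡4) mod 31; (20|31)=+1, (4|31)=+1; (−1)^{1·2·15}·(+1)^2·(+1)^1 = +1.
v=19: a=19^-1·(≡13), b=19^-1·(≡8) mod 19; (13|19)=-1, (8|19)=-1; (−1)^{-1·-1·9}·(-1)^-1·(-1)^-1 = -1.
v=5: a=5^0·(≡4), b=5^2·(≡2) mod 5; (4|5)=+1, (2|5)=-1; (−1)^{0·2·2}·(+1)^2·(-1)^0 = +1.
v=11: a=11^0·(≡2), b=11^-2·(≡4) mod 11; (2|11)=-1, (4|11)=+1; (−1)^{0·-2·5}·(-1)^-2·(+1)^0 = +1.
v=7: a=7^0·(≡1), b=7^1·(≡5) mod 7; (1|7)=+1, (5|7)=-1; (−1)^{0·1·3}·(+1)^1·(-1)^0 = +1.
v=∞: 589 > 0 and 29393 > 0  ⇒  (a,b)_∞ = +1.
v=13: a=13^0·(≡1), b=13^1·(≡3) mod 13; (1|13)=+1, (3|13)=+1; (−1)^{0·1·6}·(+1)^1·(+1)^0 = +1.
Ram(589, 29393) = {17, 19}; no ℚ_17-point on the conic.

[17, 19]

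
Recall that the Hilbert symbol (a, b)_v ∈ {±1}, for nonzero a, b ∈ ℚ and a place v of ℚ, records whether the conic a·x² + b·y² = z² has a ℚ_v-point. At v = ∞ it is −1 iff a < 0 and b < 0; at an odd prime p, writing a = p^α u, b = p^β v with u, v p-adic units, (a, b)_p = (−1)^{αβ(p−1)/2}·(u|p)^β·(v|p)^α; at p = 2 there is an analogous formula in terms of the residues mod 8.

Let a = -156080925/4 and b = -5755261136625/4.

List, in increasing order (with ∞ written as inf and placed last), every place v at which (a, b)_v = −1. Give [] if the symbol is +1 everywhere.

[2, 5, 13, inf]

Mod squares: a ≡ -13, b ≡ -385. Check v ∈ {∞, 2, 3, 5, 7, 11, 13, 19}.
v=19: a=19^0·(≡7), b=19^2·(≡12) mod 19; (7|19)=+1, (12|19)=-1; (−1)^{0·2·9}·(+1)^2·(-1)^0 = +1.
v=13: a=13^1·(≡4), b=13^2·(≡6) mod 13; (4|13)=+1, (6|13)=-1; (−1)^{1·2·6}·(+1)^2·(-1)^1 = -1.
v=2: v_2(a)=-2, v_2(b)=-2; units ≡ 3, 7 (mod 8); ε·ε+αω+βω = 1·1+-2·0+-2·1 ≡ 1  ⇒  (a,b)_2 = -1.
v=∞: -13 < 0 and -385 < 0  ⇒  (a,b)_∞ = -1.
v=3: a=3^4·(≡2), b=3^4·(≡2) mod 3; (2|3)=-1, (2|3)=-1; (−1)^{4·4·1}·(-1)^4·(-1)^4 = +1.
v=11: a=11^2·(≡3), b=11^3·(≡4) mod 11; (3|11)=+1, (4|11)=+1; (−1)^{2·3·5}·(+1)^3·(+1)^2 = +1.
v=5: a=5^2·(≡2), b=5^3·(≡3) mod 5; (2|5)=-1, (3|5)=-1; (−1)^{2·3·2}·(-1)^3·(-1)^2 = -1.
v=7: a=7^2·(≡1), b=7^1·(≡4) mod 7; (1|7)=+1, (4|7)=+1; (−1)^{2·1·3}·(+1)^1·(+1)^2 = +1.
(-13, -385 / ℚ) ramifies at {2, 5, 13, ∞}: a division algebra.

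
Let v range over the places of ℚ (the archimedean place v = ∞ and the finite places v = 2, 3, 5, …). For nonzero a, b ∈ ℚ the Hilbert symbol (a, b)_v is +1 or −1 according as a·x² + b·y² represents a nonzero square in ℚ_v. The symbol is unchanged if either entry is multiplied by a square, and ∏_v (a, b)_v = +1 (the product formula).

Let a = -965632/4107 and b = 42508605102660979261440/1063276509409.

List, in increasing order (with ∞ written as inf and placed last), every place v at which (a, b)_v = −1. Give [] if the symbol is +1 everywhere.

Mod squares: a ≡ -2829, b ≡ 5865. Check v ∈ {∞, 2, 3, 5, 17, 23, 29, 31, 37, 41}.
v=29: a=29^0·(≡7), b=29^-2·(≡20) mod 29; (7|29)=+1, (20|29)=+1; (−1)^{0·-2·14}·(+1)^-2·(+1)^0 = +1.
v=17: a=17^0·(≡7), b=17^3·(≡6) mod 17; (7|17)=-1, (6|17)=-1; (−1)^{0·3·8}·(-1)^3·(-1)^0 = -1.
v=37: a=37^-2·(≡35), b=37^-2·(≡14) mod 37; (35|37)=-1, (14|37)=-1; (−1)^{-2·-2·18}·(-1)^-2·(-1)^-2 = +1.
v=5: a=5^0·(≡4), b=5^1·(≡2) mod 5; (4|5)=+1, (2|5)=-1; (−1)^{0·1·2}·(+1)^1·(-1)^0 = +1.
v=31: a=31^0·(≡26), b=31^-4·(≡23) mod 31; (26|31)=-1, (23|31)=-1; (−1)^{0·-4·15}·(-1)^-4·(-1)^0 = +1.
v=3: a=3^-1·(≡2), b=3^1·(≡2) mod 3; (2|3)=-1, (2|3)=-1; (−1)^{-1·1·1}·(-1)^1·(-1)^-1 = -1.
v=41: a=41^1·(≡15), b=41^4·(≡8) mod 41; (15|41)=-1, (8|41)=+1; (−1)^{1·4·20}·(-1)^4·(+1)^1 = +1.
v=2: v_2(a)=10, v_2(b)=24; units ≡ 3, 1 (mod 8); ε·ε+αω+βω = 1·0+10·0+24·1 ≡ 0  ⇒  (a,b)_2 = +1.
v=∞: -2829 < 0 and 5865 > 0  ⇒  (a,b)_∞ = +1.
v=23: a=23^1·(≡17), b=23^3·(≡9) mod 23; (17|23)=-1, (9|23)=+1; (−1)^{1·3·11}·(-1)^3·(+1)^1 = +1.
|Ram(-2829, 5865)| = 2, even; anisotropic at {3, 17}.

[3, 17]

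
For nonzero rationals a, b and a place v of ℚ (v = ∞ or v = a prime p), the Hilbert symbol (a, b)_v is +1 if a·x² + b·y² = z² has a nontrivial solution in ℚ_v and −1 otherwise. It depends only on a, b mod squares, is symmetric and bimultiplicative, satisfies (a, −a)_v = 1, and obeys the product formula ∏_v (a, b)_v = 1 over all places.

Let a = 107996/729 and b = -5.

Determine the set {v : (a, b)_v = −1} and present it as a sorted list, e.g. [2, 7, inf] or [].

[2, 19]

Mod squares: a ≡ 551, b ≡ -5. Check v ∈ {∞, 2, 3, 5, 7, 19, 29}.
v=2: v_2(a)=2, v_2(b)=0; units ≡ 7, 3 (mod 8); ε·ε+αω+βω = 1·1+2·1+0·0 ≡ 1  ⇒  (a,b)_2 = -1.
v=5: a=5^0·(≡4), b=5^1·(≡4) mod 5; (4|5)=+1, (4|5)=+1; (−1)^{0·1·2}·(+1)^1·(+1)^0 = +1.
v=3: a=3^-6·(≡2), b=3^0·(≡1) mod 3; (2|3)=-1, (1|3)=+1; (−1)^{-6·0·1}·(-1)^0·(+1)^-6 = +1.
v=29: a=29^1·(≡3), b=29^0·(≡24) mod 29; (3|29)=-1, (24|29)=+1; (−1)^{1·0·14}·(-1)^0·(+1)^1 = +1.
v=∞: 551 > 0 and -5 < 0  ⇒  (a,b)_∞ = +1.
v=7: a=7^2·(≡6), b=7^0·(≡2) mod 7; (6|7)=-1, (2|7)=+1; (−1)^{2·0·3}·(-1)^0·(+1)^2 = +1.
v=19: a=19^1·(≡14), b=19^0·(≡14) mod 19; (14|19)=-1, (14|19)=-1; (−1)^{1·0·9}·(-1)^0·(-1)^1 = -1.
|Ram(551, -5)| = 2, even; anisotropic at {2, 19}.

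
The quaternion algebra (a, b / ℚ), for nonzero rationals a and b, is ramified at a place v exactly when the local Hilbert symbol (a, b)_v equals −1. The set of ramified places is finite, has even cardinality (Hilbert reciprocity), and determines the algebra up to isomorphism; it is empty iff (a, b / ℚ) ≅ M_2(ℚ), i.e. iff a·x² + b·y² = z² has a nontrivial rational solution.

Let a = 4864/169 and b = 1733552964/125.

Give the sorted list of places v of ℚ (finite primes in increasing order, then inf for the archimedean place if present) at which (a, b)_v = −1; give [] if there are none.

(a, b) ≡ (19, 16445) mod (ℚ^×)²; places V = {2, 3, 5, 11, 13, 19, 23, ∞}.
(a,b)_∞: sgn(19)=+, sgn(16445)=+, so +1.
(a,b)_2: α=8, β=2; u≡3, v≡5 (mod 8); ε(u)ε(v)=1·0, αω(v)=8·1, βω(u)=2·1; sum ≡ 0  ⇒  +1.
(a,b)_3: α=0, u≡1; β=2, v≡2 (mod 3); (1|3)=+1, (2|3)=-1; sign (−1)^0·+1^2·-1^0 = +1.
(a,b)_19: α=1, u≡5; β=0, v≡15 (mod 19); (5|19)=+1, (15|19)=-1; sign (−1)^0·+1^0·-1^1 = -1.
(a,b)_13: α=-2, u≡2; β=1, v≡3 (mod 13); (2|13)=-1, (3|13)=+1; sign (−1)^0·-1^1·+1^-2 = -1.
(a,b)_23: α=0, u≡10; β=1, v≡4 (mod 23); (10|23)=-1, (4|23)=+1; sign (−1)^0·-1^1·+1^0 = -1.
(a,b)_5: α=0, u≡1; β=-3, v≡4 (mod 5); (1|5)=+1, (4|5)=+1; sign (−1)^0·+1^-3·+1^0 = +1.
(a,b)_11: α=0, u≡6; β=5, v≡7 (mod 11); (6|11)=-1, (7|11)=-1; sign (−1)^0·-1^5·-1^0 = -1.
(19, 16445 / ℚ) ramifies at {11, 13, 19, 23}: a division algebra.

[11, 13, 19, 23]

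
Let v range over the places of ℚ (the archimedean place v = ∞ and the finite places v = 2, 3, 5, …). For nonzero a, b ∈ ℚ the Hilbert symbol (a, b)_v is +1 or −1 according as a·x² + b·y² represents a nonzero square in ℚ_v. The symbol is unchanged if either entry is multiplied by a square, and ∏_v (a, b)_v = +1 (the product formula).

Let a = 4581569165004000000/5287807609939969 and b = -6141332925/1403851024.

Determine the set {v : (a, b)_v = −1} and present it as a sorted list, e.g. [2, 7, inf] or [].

[2, 23]

(a, b) ≡ (299, -13) mod (ℚ^×)²; places V = {2, 3, 5, 7, 13, 17, 19, 23, 29, 41, ∞}.
(a,b)_3: α=4, u≡2; β=6, v≡2 (mod 3); (2|3)=-1, (2|3)=-1; sign (−1)^0·-1^6·-1^4 = +1.
(a,b)_41: α=-2, u≡7; β=0, v≡24 (mod 41); (7|41)=-1, (24|41)=-1; sign (−1)^0·-1^0·-1^-2 = +1.
(a,b)_7: α=0, u≡3; β=2, v≡1 (mod 7); (3|7)=-1, (1|7)=+1; sign (−1)^0·-1^2·+1^0 = +1.
(a,b)_13: α=3, u≡10; β=1, v≡3 (mod 13); (10|13)=+1, (3|13)=+1; sign (−1)^0·+1^1·+1^3 = +1.
(a,b)_5: α=6, u≡4; β=2, v≡2 (mod 5); (4|5)=+1, (2|5)=-1; sign (−1)^0·+1^2·-1^6 = +1.
(a,b)_29: α=0, u≡22; β=-2, v≡5 (mod 29); (22|29)=+1, (5|29)=+1; sign (−1)^0·+1^-2·+1^0 = +1.
(a,b)_2: α=8, β=-4; u≡3, v≡3 (mod 8); ε(u)ε(v)=1·1, αω(v)=8·1, βω(u)=-4·1; sum ≡ 1  ⇒  -1.
(a,b)_17: α=-6, u≡7; β=-2, v≡9 (mod 17); (7|17)=-1, (9|17)=+1; sign (−1)^0·-1^-2·+1^-6 = +1.
(a,b)_∞: sgn(299)=+, sgn(-13)=−, so +1.
(a,b)_19: α=-4, u≡13; β=-2, v≡17 (mod 19); (13|19)=-1, (17|19)=+1; sign (−1)^0·-1^-2·+1^-4 = +1.
(a,b)_23: α=5, u≡2; β=2, v≡17 (mod 23); (2|23)=+1, (17|23)=-1; sign (−1)^0·+1^2·-1^5 = -1.
(299, -13 / ℚ) ramifies at {2, 23}: a division algebra.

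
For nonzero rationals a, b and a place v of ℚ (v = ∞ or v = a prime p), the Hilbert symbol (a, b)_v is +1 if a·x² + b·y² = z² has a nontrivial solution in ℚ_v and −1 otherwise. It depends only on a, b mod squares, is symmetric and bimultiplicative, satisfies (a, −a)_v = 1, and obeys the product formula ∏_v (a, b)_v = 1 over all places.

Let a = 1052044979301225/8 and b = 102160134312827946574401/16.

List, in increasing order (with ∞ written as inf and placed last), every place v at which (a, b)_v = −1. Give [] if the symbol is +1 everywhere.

[3, 17]

(a, b) ≡ (3458, 156009) mod (ℚ^×)²; places V = {2, 3, 5, 7, 13, 17, 19, 23, ∞}.
(a,b)_3: α=2, u≡2; β=5, v≡1 (mod 3); (2|3)=-1, (1|3)=+1; sign (−1)^0·-1^5·+1^2 = -1.
(a,b)_17: α=2, u≡6; β=3, v≡6 (mod 17); (6|17)=-1, (6|17)=-1; sign (−1)^0·-1^3·-1^2 = -1.
(a,b)_2: α=-3, β=-4; u≡1, v≡1 (mod 8); ε(u)ε(v)=0·0, αω(v)=-3·0, βω(u)=-4·0; sum ≡ 0  ⇒  +1.
(a,b)_13: α=1, u≡7; β=2, v≡1 (mod 13); (7|13)=-1, (1|13)=+1; sign (−1)^0·-1^2·+1^1 = +1.
(a,b)_∞: sgn(3458)=+, sgn(156009)=+, so +1.
(a,b)_19: α=3, u≡11; β=5, v≡15 (mod 19); (11|19)=+1, (15|19)=-1; sign (−1)^1·+1^5·-1^3 = +1.
(a,b)_5: α=2, u≡3; β=0, v≡1 (mod 5); (3|5)=-1, (1|5)=+1; sign (−1)^0·-1^0·+1^2 = +1.
(a,b)_23: α=2, u≡4; β=3, v≡20 (mod 23); (4|23)=+1, (20|23)=-1; sign (−1)^0·+1^3·-1^2 = +1.
(a,b)_7: α=3, u≡1; β=5, v≡3 (mod 7); (1|7)=+1, (3|7)=-1; sign (−1)^1·+1^5·-1^3 = +1.
|Ram(3458, 156009)| = 2, even; anisotropic at {3, 17}.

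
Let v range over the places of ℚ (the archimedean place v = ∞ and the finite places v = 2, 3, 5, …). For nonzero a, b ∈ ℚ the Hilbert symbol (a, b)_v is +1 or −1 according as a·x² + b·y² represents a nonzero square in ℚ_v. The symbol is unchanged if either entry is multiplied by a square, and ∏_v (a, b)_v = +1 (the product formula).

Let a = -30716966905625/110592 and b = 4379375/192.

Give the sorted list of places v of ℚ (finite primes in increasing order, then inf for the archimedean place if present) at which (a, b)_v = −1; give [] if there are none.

Mod squares: a ≡ -3003, b ≡ 429. Check v ∈ {∞, 2, 3, 5, 7, 11, 13}.
v=5: a=5^4·(≡3), b=5^4·(≡1) mod 5; (3|5)=-1, (1|5)=+1; (−1)^{4·4·2}·(-1)^4·(+1)^4 = +1.
v=∞: -3003 < 0 and 429 > 0  ⇒  (a,b)_∞ = +1.
v=7: a=7^5·(≡5), b=7^2·(≡2) mod 7; (5|7)=-1, (2|7)=+1; (−1)^{5·2·3}·(-1)^2·(+1)^5 = +1.
v=11: a=11^3·(≡8), b=11^1·(≡7) mod 11; (8|11)=-1, (7|11)=-1; (−1)^{3·1·5}·(-1)^1·(-1)^3 = -1.
v=3: a=3^-3·(≡1), b=3^-1·(≡2) mod 3; (1|3)=+1, (2|3)=-1; (−1)^{-3·-1·1}·(+1)^-1·(-1)^-3 = +1.
v=13: a=13^3·(≡10), b=13^1·(≡11) mod 13; (10|13)=+1, (11|13)=-1; (−1)^{3·1·6}·(+1)^1·(-1)^3 = -1.
v=2: v_2(a)=-12, v_2(b)=-6; units ≡ 5, 5 (mod 8); ε·ε+αω+βω = 0·0+-12·1+-6·1 ≡ 0  ⇒  (a,b)_2 = +1.
(-3003, 429 / ℚ) ramifies at {11, 13}: a division algebra.

[11, 13]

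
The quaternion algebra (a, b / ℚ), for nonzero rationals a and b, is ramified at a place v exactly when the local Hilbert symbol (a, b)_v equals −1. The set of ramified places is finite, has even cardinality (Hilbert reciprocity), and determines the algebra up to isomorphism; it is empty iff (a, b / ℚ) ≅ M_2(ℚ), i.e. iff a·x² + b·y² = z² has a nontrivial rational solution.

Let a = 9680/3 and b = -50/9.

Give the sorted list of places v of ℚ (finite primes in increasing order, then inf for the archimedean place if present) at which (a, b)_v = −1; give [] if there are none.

Mod squares: a ≡ 15, b ≡ -2. Check v ∈ {∞, 2, 3, 5, 11}.
v=∞: 15 > 0 and -2 < 0  ⇒  (a,b)_∞ = +1.
v=5: a=5^1·(≡2), b=5^2·(≡2) mod 5; (2|5)=-1, (2|5)=-1; (−1)^{1·2·2}·(-1)^2·(-1)^1 = -1.
v=2: v_2(a)=4, v_2(b)=1; units ≡ 7, 7 (mod 8); ε·ε+αω+βω = 1·1+4·0+1·0 ≡ 1  ⇒  (a,b)_2 = -1.
v=3: a=3^-1·(≡2), b=3^-2·(≡1) mod 3; (2|3)=-1, (1|3)=+1; (−1)^{-1·-2·1}·(-1)^-2·(+1)^-1 = +1.
v=11: a=11^2·(≡1), b=11^0·(≡3) mod 11; (1|11)=+1, (3|11)=+1; (−1)^{2·0·5}·(+1)^0·(+1)^2 = +1.
|Ram(15, -2)| = 2, even; anisotropic at {2, 5}.

[2, 5]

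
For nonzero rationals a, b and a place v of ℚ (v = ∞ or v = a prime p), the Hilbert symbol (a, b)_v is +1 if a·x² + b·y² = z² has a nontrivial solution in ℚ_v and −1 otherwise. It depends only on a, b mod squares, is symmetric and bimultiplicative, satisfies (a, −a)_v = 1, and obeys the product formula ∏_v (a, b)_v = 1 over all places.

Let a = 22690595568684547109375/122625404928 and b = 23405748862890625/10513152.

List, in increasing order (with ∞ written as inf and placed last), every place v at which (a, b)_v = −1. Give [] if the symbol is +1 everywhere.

(a, b) ≡ (2805, 3) mod (ℚ^×)²; places V = {2, 3, 5, 7, 11, 13, 17, 23, ∞}.
(a,b)_2: α=-12, β=-8; u≡5, v≡3 (mod 8); ε(u)ε(v)=0·1, αω(v)=-12·1, βω(u)=-8·1; sum ≡ 0  ⇒  +1.
(a,b)_11: α=5, u≡6; β=4, v≡4 (mod 11); (6|11)=-1, (4|11)=+1; sign (−1)^0·-1^4·+1^5 = +1.
(a,b)_3: α=-11, u≡2; β=-5, v≡1 (mod 3); (2|3)=-1, (1|3)=+1; sign (−1)^1·-1^-5·+1^-11 = +1.
(a,b)_23: α=2, u≡5; β=0, v≡16 (mod 23); (5|23)=-1, (16|23)=+1; sign (−1)^0·-1^0·+1^2 = +1.
(a,b)_13: α=-2, u≡9; β=-2, v≡12 (mod 13); (9|13)=+1, (12|13)=+1; sign (−1)^0·+1^-2·+1^-2 = +1.
(a,b)_5: α=7, u≡1; β=8, v≡2 (mod 5); (1|5)=+1, (2|5)=-1; sign (−1)^0·+1^8·-1^7 = -1.
(a,b)_17: α=5, u≡5; β=4, v≡12 (mod 17); (5|17)=-1, (12|17)=-1; sign (−1)^0·-1^4·-1^5 = -1.
(a,b)_7: α=4, u≡5; β=2, v≡6 (mod 7); (5|7)=-1, (6|7)=-1; sign (−1)^0·-1^2·-1^4 = +1.
(a,b)_∞: sgn(2805)=+, sgn(3)=+, so +1.
|Ram(2805, 3)| = 2, even; anisotropic at {5, 17}.

[5, 17]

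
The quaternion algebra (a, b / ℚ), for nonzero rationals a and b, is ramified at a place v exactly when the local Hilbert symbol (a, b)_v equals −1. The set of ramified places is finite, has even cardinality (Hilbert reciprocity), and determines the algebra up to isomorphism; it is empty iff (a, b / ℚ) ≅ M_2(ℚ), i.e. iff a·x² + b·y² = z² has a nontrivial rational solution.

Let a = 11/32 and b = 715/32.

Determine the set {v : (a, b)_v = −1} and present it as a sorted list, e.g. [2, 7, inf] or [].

(a, b) ≡ (22, 1430) mod (ℚ^×)²; places V = {2, 5, 11, 13, ∞}.
(a,b)_11: α=1, u≡10; β=1, v≡1 (mod 11); (10|11)=-1, (1|11)=+1; sign (−1)^1·-1^1·+1^1 = +1.
(a,b)_13: α=0, u≡4; β=1, v≡7 (mod 13); (4|13)=+1, (7|13)=-1; sign (−1)^0·+1^1·-1^0 = +1.
(a,b)_2: α=-5, β=-5; u≡3, v≡3 (mod 8); ε(u)ε(v)=1·1, αω(v)=-5·1, βω(u)=-5·1; sum ≡ 1  ⇒  -1.
(a,b)_∞: sgn(22)=+, sgn(1430)=+, so +1.
(a,b)_5: α=0, u≡3; β=1, v≡4 (mod 5); (3|5)=-1, (4|5)=+1; sign (−1)^0·-1^1·+1^0 = -1.
|Ram(22, 1430)| = 2, even; anisotropic at {2, 5}.

[2, 5]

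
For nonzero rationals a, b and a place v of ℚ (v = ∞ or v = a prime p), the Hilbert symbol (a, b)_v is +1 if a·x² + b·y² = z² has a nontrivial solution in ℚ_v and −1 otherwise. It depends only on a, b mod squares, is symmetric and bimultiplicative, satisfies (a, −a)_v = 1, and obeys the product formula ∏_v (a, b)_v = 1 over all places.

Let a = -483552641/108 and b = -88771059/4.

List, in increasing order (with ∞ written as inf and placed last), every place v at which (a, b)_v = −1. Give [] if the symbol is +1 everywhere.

(a, b) ≡ (-4018443, -121771) mod (ℚ^×)²; places V = {2, 3, 11, 13, 17, 19, 29, ∞}.
(a,b)_3: α=-3, u≡1; β=6, v≡2 (mod 3); (1|3)=+1, (2|3)=-1; sign (−1)^0·+1^6·-1^-3 = -1.
(a,b)_13: α=1, u≡9; β=1, v≡8 (mod 13); (9|13)=+1, (8|13)=-1; sign (−1)^0·+1^1·-1^1 = -1.
(a,b)_11: α=1, u≡10; β=0, v≡2 (mod 11); (10|11)=-1, (2|11)=-1; sign (−1)^0·-1^0·-1^1 = -1.
(a,b)_∞: sgn(-4018443)=−, sgn(-121771)=−, so -1.
(a,b)_19: α=3, u≡11; β=1, v≡18 (mod 19); (11|19)=+1, (18|19)=-1; sign (−1)^1·+1^1·-1^3 = +1.
(a,b)_29: α=1, u≡16; β=1, v≡6 (mod 29); (16|29)=+1, (6|29)=+1; sign (−1)^0·+1^1·+1^1 = +1.
(a,b)_17: α=1, u≡7; β=1, v≡3 (mod 17); (7|17)=-1, (3|17)=-1; sign (−1)^0·-1^1·-1^1 = +1.
(a,b)_2: α=-2, β=-2; u≡5, v≡5 (mod 8); ε(u)ε(v)=0·0, αω(v)=-2·1, βω(u)=-2·1; sum ≡ 0  ⇒  +1.
Ram(-4018443, -121771) = {3, 11, 13, ∞}; no ℚ_3-point on the conic.

[3, 11, 13, inf]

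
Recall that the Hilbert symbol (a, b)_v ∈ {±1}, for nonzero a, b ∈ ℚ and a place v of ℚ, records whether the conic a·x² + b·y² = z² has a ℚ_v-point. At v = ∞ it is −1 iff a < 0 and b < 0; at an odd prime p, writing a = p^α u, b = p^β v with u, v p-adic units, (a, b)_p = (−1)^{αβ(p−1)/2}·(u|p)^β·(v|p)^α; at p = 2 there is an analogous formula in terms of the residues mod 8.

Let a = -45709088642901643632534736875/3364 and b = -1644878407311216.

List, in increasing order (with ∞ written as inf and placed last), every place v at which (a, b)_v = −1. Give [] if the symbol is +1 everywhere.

[7, 11, 41, inf]

Mod squares: a ≡ -8211, b ≡ -31119. Check v ∈ {∞, 2, 3, 5, 7, 11, 13, 17, 23, 29, 41}.
v=23: a=23^7·(≡15), b=23^3·(≡2) mod 23; (15|23)=-1, (2|23)=+1; (−1)^{7·3·11}·(-1)^3·(+1)^7 = +1.
v=2: v_2(a)=-2, v_2(b)=4; units ≡ 5, 1 (mod 8); ε·ε+αω+βω = 0·0+-2·0+4·1 ≡ 0  ⇒  (a,b)_2 = +1.
v=11: a=11^2·(≡8), b=11^1·(≡4) mod 11; (8|11)=-1, (4|11)=+1; (−1)^{2·1·5}·(-1)^1·(+1)^2 = -1.
v=7: a=7^5·(≡3), b=7^4·(≡5) mod 7; (3|7)=-1, (5|7)=-1; (−1)^{5·4·3}·(-1)^4·(-1)^5 = -1.
v=17: a=17^1·(≡14), b=17^2·(≡2) mod 17; (14|17)=-1, (2|17)=+1; (−1)^{1·2·8}·(-1)^2·(+1)^1 = +1.
v=5: a=5^4·(≡4), b=5^0·(≡4) mod 5; (4|5)=+1, (4|5)=+1; (−1)^{4·0·2}·(+1)^0·(+1)^4 = +1.
v=13: a=13^2·(≡7), b=13^0·(≡1) mod 13; (7|13)=-1, (1|13)=+1; (−1)^{2·0·6}·(-1)^0·(+1)^2 = +1.
v=41: a=41^2·(≡3), b=41^1·(≡5) mod 41; (3|41)=-1, (5|41)=+1; (−1)^{2·1·20}·(-1)^1·(+1)^2 = -1.
v=3: a=3^7·(≡2), b=3^3·(≡1) mod 3; (2|3)=-1, (1|3)=+1; (−1)^{7·3·1}·(-1)^3·(+1)^7 = +1.
v=∞: -8211 < 0 and -31119 < 0  ⇒  (a,b)_∞ = -1.
v=29: a=29^-2·(≡24), b=29^0·(≡26) mod 29; (24|29)=+1, (26|29)=-1; (−1)^{-2·0·14}·(+1)^0·(-1)^-2 = +1.
(-8211, -31119 / ℚ) ramifies at {7, 11, 41, ∞}: a division algebra.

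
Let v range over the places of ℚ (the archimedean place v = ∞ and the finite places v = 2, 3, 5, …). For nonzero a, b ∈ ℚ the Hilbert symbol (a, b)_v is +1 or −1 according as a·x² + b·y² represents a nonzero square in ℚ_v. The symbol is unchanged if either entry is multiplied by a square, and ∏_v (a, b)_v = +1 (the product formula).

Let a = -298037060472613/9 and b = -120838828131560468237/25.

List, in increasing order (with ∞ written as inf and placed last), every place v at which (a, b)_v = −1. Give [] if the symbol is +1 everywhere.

[2, 11, 29, inf]

(a, b) ≡ (-37, -15001613) mod (ℚ^×)²; places V = {2, 3, 5, 7, 11, 29, 31, 37, 41, ∞}.
(a,b)_2: α=0, β=0; u≡3, v≡3 (mod 8); ε(u)ε(v)=1·1, αω(v)=0·1, βω(u)=0·1; sum ≡ 1  ⇒  -1.
(a,b)_37: α=1, u≡25; β=1, v≡27 (mod 37); (25|37)=+1, (27|37)=+1; sign (−1)^0·+1^1·+1^1 = +1.
(a,b)_31: α=2, u≡16; β=3, v≡10 (mod 31); (16|31)=+1, (10|31)=+1; sign (−1)^0·+1^3·+1^2 = +1.
(a,b)_7: α=2, u≡3; β=2, v≡3 (mod 7); (3|7)=-1, (3|7)=-1; sign (−1)^0·-1^2·-1^2 = +1.
(a,b)_29: α=2, u≡14; β=3, v≡7 (mod 29); (14|29)=-1, (7|29)=+1; sign (−1)^0·-1^3·+1^2 = -1.
(a,b)_5: α=0, u≡3; β=-2, v≡3 (mod 5); (3|5)=-1, (3|5)=-1; sign (−1)^0·-1^-2·-1^0 = +1.
(a,b)_3: α=-2, u≡2; β=0, v≡1 (mod 3); (2|3)=-1, (1|3)=+1; sign (−1)^0·-1^0·+1^-2 = +1.
(a,b)_11: α=2, u≡7; β=3, v≡2 (mod 11); (7|11)=-1, (2|11)=-1; sign (−1)^0·-1^3·-1^2 = -1.
(a,b)_∞: sgn(-37)=−, sgn(-15001613)=−, so -1.
(a,b)_41: α=2, u≡18; β=3, v≡1 (mod 41); (18|41)=+1, (1|41)=+1; sign (−1)^0·+1^3·+1^2 = +1.
Ram(-37, -15001613) = {2, 11, 29, ∞}; no ℚ_2-point on the conic.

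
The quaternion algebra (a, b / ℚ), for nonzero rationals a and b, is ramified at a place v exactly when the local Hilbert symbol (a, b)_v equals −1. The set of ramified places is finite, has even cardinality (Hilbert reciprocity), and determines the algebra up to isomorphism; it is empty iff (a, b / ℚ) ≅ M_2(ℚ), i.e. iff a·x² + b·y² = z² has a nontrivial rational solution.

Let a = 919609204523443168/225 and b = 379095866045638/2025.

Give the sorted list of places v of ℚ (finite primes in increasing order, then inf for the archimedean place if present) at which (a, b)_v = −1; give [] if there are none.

[7, 17, 23, 31]

Mod squares: a ≡ 9982, b ≡ 140182. Check v ∈ {∞, 2, 3, 5, 7, 17, 19, 23, 31}.
v=∞: 9982 > 0 and 140182 > 0  ⇒  (a,b)_∞ = +1.
v=31: a=31^1·(≡15), b=31^1·(≡3) mod 31; (15|31)=-1, (3|31)=-1; (−1)^{1·1·15}·(-1)^1·(-1)^1 = -1.
v=7: a=7^1·(≡5), b=7^3·(≡5) mod 7; (5|7)=-1, (5|7)=-1; (−1)^{1·3·3}·(-1)^3·(-1)^1 = -1.
v=23: a=23^3·(≡5), b=23^2·(≡14) mod 23; (5|23)=-1, (14|23)=-1; (−1)^{3·2·11}·(-1)^2·(-1)^3 = -1.
v=17: a=17^4·(≡10), b=17^3·(≡9) mod 17; (10|17)=-1, (9|17)=+1; (−1)^{4·3·8}·(-1)^3·(+1)^4 = -1.
v=19: a=19^4·(≡6), b=19^3·(≡4) mod 19; (6|19)=+1, (4|19)=+1; (−1)^{4·3·9}·(+1)^3·(+1)^4 = +1.
v=3: a=3^-2·(≡1), b=3^-4·(≡1) mod 3; (1|3)=+1, (1|3)=+1; (−1)^{-2·-4·1}·(+1)^-4·(+1)^-2 = +1.
v=2: v_2(a)=5, v_2(b)=1; units ≡ 7, 3 (mod 8); ε·ε+αω+βω = 1·1+5·1+1·0 ≡ 0  ⇒  (a,b)_2 = +1.
v=5: a=5^-2·(≡2), b=5^-2·(≡3) mod 5; (2|5)=-1, (3|5)=-1; (−1)^{-2·-2·2}·(-1)^-2·(-1)^-2 = +1.
(9982, 140182 / ℚ) ramifies at {7, 17, 23, 31}: a division algebra.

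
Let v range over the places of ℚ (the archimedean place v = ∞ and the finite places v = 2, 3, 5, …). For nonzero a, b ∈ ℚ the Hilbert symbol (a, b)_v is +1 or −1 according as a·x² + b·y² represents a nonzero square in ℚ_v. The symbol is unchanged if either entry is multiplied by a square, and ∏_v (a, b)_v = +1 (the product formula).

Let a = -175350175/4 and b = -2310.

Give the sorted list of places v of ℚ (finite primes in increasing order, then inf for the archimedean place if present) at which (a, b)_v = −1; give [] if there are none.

(a, b) ≡ (-7, -2310) mod (ℚ^×)²; places V = {2, 3, 5, 7, 11, 13, ∞}.
(a,b)_13: α=2, u≡5; β=0, v≡4 (mod 13); (5|13)=-1, (4|13)=+1; sign (−1)^0·-1^0·+1^2 = +1.
(a,b)_11: α=2, u≡5; β=1, v≡10 (mod 11); (5|11)=+1, (10|11)=-1; sign (−1)^0·+1^1·-1^2 = +1.
(a,b)_7: α=3, u≡5; β=1, v≡6 (mod 7); (5|7)=-1, (6|7)=-1; sign (−1)^1·-1^1·-1^3 = -1.
(a,b)_3: α=0, u≡2; β=1, v≡1 (mod 3); (2|3)=-1, (1|3)=+1; sign (−1)^0·-1^1·+1^0 = -1.
(a,b)_2: α=-2, β=1; u≡1, v≡5 (mod 8); ε(u)ε(v)=0·0, αω(v)=-2·1, βω(u)=1·0; sum ≡ 0  ⇒  +1.
(a,b)_5: α=2, u≡2; β=1, v≡3 (mod 5); (2|5)=-1, (3|5)=-1; sign (−1)^0·-1^1·-1^2 = -1.
(a,b)_∞: sgn(-7)=−, sgn(-2310)=−, so -1.
|Ram(-7, -2310)| = 4, even; anisotropic at {3, 5, 7, ∞}.

[3, 5, 7, inf]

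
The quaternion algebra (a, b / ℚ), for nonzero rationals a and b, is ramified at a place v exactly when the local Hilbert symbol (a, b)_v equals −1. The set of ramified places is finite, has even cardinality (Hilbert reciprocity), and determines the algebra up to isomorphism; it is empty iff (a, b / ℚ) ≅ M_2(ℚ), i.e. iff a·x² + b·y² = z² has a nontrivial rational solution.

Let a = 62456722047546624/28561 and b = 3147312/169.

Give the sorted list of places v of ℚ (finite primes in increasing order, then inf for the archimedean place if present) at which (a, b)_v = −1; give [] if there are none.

Mod squares: a ≡ 28101, b ≡ 196707. Check v ∈ {∞, 2, 3, 7, 13, 17, 19, 29}.
v=3: a=3^7·(≡1), b=3^1·(≡1) mod 3; (1|3)=+1, (1|3)=+1; (−1)^{7·1·1}·(+1)^1·(+1)^7 = -1.
v=∞: 28101 > 0 and 196707 > 0  ⇒  (a,b)_∞ = +1.
v=2: v_2(a)=8, v_2(b)=4; units ≡ 5, 3 (mod 8); ε·ε+αω+βω = 0·1+8·1+4·1 ≡ 0  ⇒  (a,b)_2 = +1.
v=29: a=29^3·(≡18), b=29^1·(≡27) mod 29; (18|29)=-1, (27|29)=-1; (−1)^{3·1·14}·(-1)^1·(-1)^3 = +1.
v=7: a=7^2·(≡3), b=7^1·(≡6) mod 7; (3|7)=-1, (6|7)=-1; (−1)^{2·1·3}·(-1)^1·(-1)^2 = -1.
v=13: a=13^-4·(≡5), b=13^-2·(≡12) mod 13; (5|13)=-1, (12|13)=+1; (−1)^{-4·-2·6}·(-1)^-2·(+1)^-4 = +1.
v=17: a=17^3·(≡9), b=17^1·(≡11) mod 17; (9|17)=+1, (11|17)=-1; (−1)^{3·1·8}·(+1)^1·(-1)^3 = -1.
v=19: a=19^1·(≡17), b=19^1·(≡16) mod 19; (17|19)=+1, (16|19)=+1; (−1)^{1·1·9}·(+1)^1·(+1)^1 = -1.
(28101, 196707 / ℚ) ramifies at {3, 7, 17, 19}: a division algebra.

[3, 7, 17, 19]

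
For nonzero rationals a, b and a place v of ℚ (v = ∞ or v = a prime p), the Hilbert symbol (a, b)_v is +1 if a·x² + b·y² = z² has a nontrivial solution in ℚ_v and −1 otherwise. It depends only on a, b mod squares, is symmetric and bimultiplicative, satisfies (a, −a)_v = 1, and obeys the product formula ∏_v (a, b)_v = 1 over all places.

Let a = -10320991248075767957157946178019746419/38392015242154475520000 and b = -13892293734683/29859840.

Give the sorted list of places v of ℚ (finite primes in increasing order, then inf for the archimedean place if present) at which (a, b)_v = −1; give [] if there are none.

[2, 5, 19, inf]

(a, b) ≡ (-38, -3230) mod (ℚ^×)²; places V = {2, 3, 5, 7, 11, 13, 17, 19, 29, 43, 53, ∞}.
(a,b)_5: α=-4, u≡3; β=-1, v≡4 (mod 5); (3|5)=-1, (4|5)=+1; sign (−1)^0·-1^-1·+1^-4 = -1.
(a,b)_3: α=-12, u≡1; β=-6, v≡1 (mod 3); (1|3)=+1, (1|3)=+1; sign (−1)^0·+1^-6·+1^-12 = +1.
(a,b)_29: α=-2, u≡16; β=0, v≡11 (mod 29); (16|29)=+1, (11|29)=-1; sign (−1)^0·+1^0·-1^-2 = +1.
(a,b)_7: α=6, u≡1; β=2, v≡4 (mod 7); (1|7)=+1, (4|7)=+1; sign (−1)^0·+1^2·+1^6 = +1.
(a,b)_17: α=2, u≡15; β=1, v≡10 (mod 17); (15|17)=+1, (10|17)=-1; sign (−1)^0·+1^1·-1^2 = +1.
(a,b)_19: α=3, u≡11; β=1, v≡7 (mod 19); (11|19)=+1, (7|19)=+1; sign (−1)^1·+1^1·+1^3 = -1.
(a,b)_43: α=4, u≡18; β=2, v≡35 (mod 43); (18|43)=-1, (35|43)=+1; sign (−1)^0·-1^2·+1^4 = +1.
(a,b)_13: α=6, u≡9; β=2, v≡6 (mod 13); (9|13)=+1, (6|13)=-1; sign (−1)^0·+1^2·-1^6 = +1.
(a,b)_∞: sgn(-38)=−, sgn(-3230)=−, so -1.
(a,b)_11: α=2, u≡8; β=0, v≡1 (mod 11); (8|11)=-1, (1|11)=+1; sign (−1)^0·-1^0·+1^2 = +1.
(a,b)_53: α=6, u≡28; β=2, v≡21 (mod 53); (28|53)=+1, (21|53)=-1; sign (−1)^0·+1^2·-1^6 = +1.
(a,b)_2: α=-37, β=-13; u≡5, v≡1 (mod 8); ε(u)ε(v)=0·0, αω(v)=-37·0, βω(u)=-13·1; sum ≡ 1  ⇒  -1.
|Ram(-38, -3230)| = 4, even; anisotropic at {2, 5, 19, ∞}.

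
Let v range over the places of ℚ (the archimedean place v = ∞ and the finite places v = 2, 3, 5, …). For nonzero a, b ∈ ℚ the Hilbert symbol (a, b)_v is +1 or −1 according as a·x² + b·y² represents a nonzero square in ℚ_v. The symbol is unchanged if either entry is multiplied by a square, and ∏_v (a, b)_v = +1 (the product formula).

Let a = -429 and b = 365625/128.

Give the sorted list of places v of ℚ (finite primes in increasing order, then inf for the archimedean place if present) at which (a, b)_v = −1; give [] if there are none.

[2, 13]

(a, b) ≡ (-429, 130) mod (ℚ^×)²; places V = {2, 3, 5, 11, 13, ∞}.
(a,b)_5: α=0, u≡1; β=5, v≡4 (mod 5); (1|5)=+1, (4|5)=+1; sign (−1)^0·+1^5·+1^0 = +1.
(a,b)_∞: sgn(-429)=−, sgn(130)=+, so +1.
(a,b)_11: α=1, u≡5; β=0, v≡1 (mod 11); (5|11)=+1, (1|11)=+1; sign (−1)^0·+1^0·+1^1 = +1.
(a,b)_2: α=0, β=-7; u≡3, v≡1 (mod 8); ε(u)ε(v)=1·0, αω(v)=0·0, βω(u)=-7·1; sum ≡ 1  ⇒  -1.
(a,b)_3: α=1, u≡1; β=2, v≡1 (mod 3); (1|3)=+1, (1|3)=+1; sign (−1)^0·+1^2·+1^1 = +1.
(a,b)_13: α=1, u≡6; β=1, v≡10 (mod 13); (6|13)=-1, (10|13)=+1; sign (−1)^0·-1^1·+1^1 = -1.
Ram(-429, 130) = {2, 13}; no ℚ_2-point on the conic.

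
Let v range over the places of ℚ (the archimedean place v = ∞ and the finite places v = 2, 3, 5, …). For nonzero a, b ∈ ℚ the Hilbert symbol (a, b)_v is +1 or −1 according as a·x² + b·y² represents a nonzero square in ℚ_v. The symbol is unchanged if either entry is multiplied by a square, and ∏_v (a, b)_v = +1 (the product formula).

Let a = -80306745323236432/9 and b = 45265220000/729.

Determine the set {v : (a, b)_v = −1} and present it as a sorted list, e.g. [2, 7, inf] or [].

Mod squares: a ≡ -133, b ≡ 92378. Check v ∈ {∞, 2, 3, 5, 7, 11, 13, 17, 19}.
v=19: a=19^5·(≡13), b=19^1·(≡11) mod 19; (13|19)=-1, (11|19)=+1; (−1)^{5·1·9}·(-1)^1·(+1)^5 = +1.
v=11: a=11^2·(≡6), b=11^1·(≡1) mod 11; (6|11)=-1, (1|11)=+1; (−1)^{2·1·5}·(-1)^1·(+1)^2 = -1.
v=2: v_2(a)=4, v_2(b)=5; units ≡ 3, 5 (mod 8); ε·ε+αω+βω = 1·0+4·1+5·1 ≡ 1  ⇒  (a,b)_2 = -1.
v=5: a=5^0·(≡2), b=5^4·(≡3) mod 5; (2|5)=-1, (3|5)=-1; (−1)^{0·4·2}·(-1)^4·(-1)^0 = +1.
v=13: a=13^2·(≡12), b=13^1·(≡6) mod 13; (12|13)=+1, (6|13)=-1; (−1)^{2·1·6}·(+1)^1·(-1)^2 = +1.
v=3: a=3^-2·(≡2), b=3^-6·(≡2) mod 3; (2|3)=-1, (2|3)=-1; (−1)^{-2·-6·1}·(-1)^-6·(-1)^-2 = +1.
v=17: a=17^2·(≡7), b=17^1·(≡10) mod 17; (7|17)=-1, (10|17)=-1; (−1)^{2·1·8}·(-1)^1·(-1)^2 = -1.
v=7: a=7^3·(≡2), b=7^2·(≡3) mod 7; (2|7)=+1, (3|7)=-1; (−1)^{3·2·3}·(+1)^2·(-1)^3 = -1.
v=∞: -133 < 0 and 92378 > 0  ⇒  (a,b)_∞ = +1.
Ram(-133, 92378) = {2, 7, 11, 17}; no ℚ_2-point on the conic.

[2, 7, 11, 17]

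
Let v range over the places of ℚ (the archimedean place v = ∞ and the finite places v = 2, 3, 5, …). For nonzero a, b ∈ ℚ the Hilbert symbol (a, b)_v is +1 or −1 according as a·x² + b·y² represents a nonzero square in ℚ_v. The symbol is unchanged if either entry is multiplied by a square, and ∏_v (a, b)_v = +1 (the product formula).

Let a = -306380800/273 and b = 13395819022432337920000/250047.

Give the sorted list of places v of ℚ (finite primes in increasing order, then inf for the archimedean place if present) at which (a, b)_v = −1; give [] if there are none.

[11, 17]

Mod squares: a ≡ -51051, b ≡ 1309. Check v ∈ {∞, 2, 3, 5, 7, 11, 13, 17}.
v=2: v_2(a)=16, v_2(b)=26; units ≡ 5, 5 (mod 8); ε·ε+αω+βω = 0·0+16·1+26·1 ≡ 0  ⇒  (a,b)_2 = +1.
v=17: a=17^1·(≡14), b=17^5·(≡15) mod 17; (14|17)=-1, (15|17)=+1; (−1)^{1·5·8}·(-1)^5·(+1)^1 = -1.
v=11: a=11^1·(≡4), b=11^3·(≡1) mod 11; (4|11)=+1, (1|11)=+1; (−1)^{1·3·5}·(+1)^3·(+1)^1 = -1.
v=5: a=5^2·(≡1), b=5^4·(≡1) mod 5; (1|5)=+1, (1|5)=+1; (−1)^{2·4·2}·(+1)^4·(+1)^2 = +1.
v=∞: -51051 < 0 and 1309 > 0  ⇒  (a,b)_∞ = +1.
v=7: a=7^-1·(≡4), b=7^-3·(≡5) mod 7; (4|7)=+1, (5|7)=-1; (−1)^{-1·-3·3}·(+1)^-3·(-1)^-1 = +1.
v=13: a=13^-1·(≡10), b=13^2·(≡1) mod 13; (10|13)=+1, (1|13)=+1; (−1)^{-1·2·6}·(+1)^2·(+1)^-1 = +1.
v=3: a=3^-1·(≡2), b=3^-6·(≡1) mod 3; (2|3)=-1, (1|3)=+1; (−1)^{-1·-6·1}·(-1)^-6·(+1)^-1 = +1.
Ram(-51051, 1309) = {11, 17}; no ℚ_11-point on the conic.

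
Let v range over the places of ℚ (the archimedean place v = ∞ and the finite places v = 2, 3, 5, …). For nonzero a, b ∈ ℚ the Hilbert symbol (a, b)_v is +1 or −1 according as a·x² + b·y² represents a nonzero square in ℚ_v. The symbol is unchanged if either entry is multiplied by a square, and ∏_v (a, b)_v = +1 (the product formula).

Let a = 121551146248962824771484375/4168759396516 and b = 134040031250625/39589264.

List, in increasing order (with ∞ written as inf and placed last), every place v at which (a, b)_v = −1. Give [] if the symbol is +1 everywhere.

(a, b) ≡ (15, 969) mod (ℚ^×)²; places V = {2, 3, 5, 11, 13, 17, 19, 23, 29, 59, ∞}.
(a,b)_11: α=-6, u≡5; β=-4, v≡3 (mod 11); (5|11)=+1, (3|11)=+1; sign (−1)^0·+1^-4·+1^-6 = +1.
(a,b)_∞: sgn(15)=+, sgn(969)=+, so +1.
(a,b)_29: α=4, u≡12; β=2, v≡8 (mod 29); (12|29)=-1, (8|29)=-1; sign (−1)^0·-1^2·-1^4 = +1.
(a,b)_13: α=-2, u≡5; β=-2, v≡5 (mod 13); (5|13)=-1, (5|13)=-1; sign (−1)^0·-1^-2·-1^-2 = +1.
(a,b)_5: α=9, u≡3; β=4, v≡4 (mod 5); (3|5)=-1, (4|5)=+1; sign (−1)^0·-1^4·+1^9 = +1.
(a,b)_23: α=2, u≡14; β=0, v≡1 (mod 23); (14|23)=-1, (1|23)=+1; sign (−1)^0·-1^0·+1^2 = +1.
(a,b)_17: α=2, u≡15; β=1, v≡10 (mod 17); (15|17)=+1, (10|17)=-1; sign (−1)^0·+1^1·-1^2 = +1.
(a,b)_3: α=13, u≡2; β=7, v≡2 (mod 3); (2|3)=-1, (2|3)=-1; sign (−1)^1·-1^7·-1^13 = -1.
(a,b)_2: α=-2, β=-4; u≡7, v≡1 (mod 8); ε(u)ε(v)=1·0, αω(v)=-2·0, βω(u)=-4·0; sum ≡ 0  ⇒  +1.
(a,b)_59: α=-2, u≡5; β=0, v≡9 (mod 59); (5|59)=+1, (9|59)=+1; sign (−1)^0·+1^0·+1^-2 = +1.
(a,b)_19: α=2, u≡3; β=3, v≡15 (mod 19); (3|19)=-1, (15|19)=-1; sign (−1)^0·-1^3·-1^2 = -1.
Ram(15, 969) = {3, 19}; no ℚ_3-point on the conic.

[3, 19]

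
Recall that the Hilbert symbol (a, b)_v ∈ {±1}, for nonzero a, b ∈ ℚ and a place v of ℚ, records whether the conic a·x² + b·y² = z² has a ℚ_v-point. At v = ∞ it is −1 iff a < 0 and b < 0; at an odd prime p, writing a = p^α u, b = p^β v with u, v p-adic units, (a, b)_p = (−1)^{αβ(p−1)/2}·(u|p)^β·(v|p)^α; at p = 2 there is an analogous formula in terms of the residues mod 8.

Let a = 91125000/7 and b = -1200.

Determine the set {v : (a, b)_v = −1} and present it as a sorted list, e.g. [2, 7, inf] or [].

Mod squares: a ≡ 14, b ≡ -3. Check v ∈ {∞, 2, 3, 5, 7}.
v=∞: 14 > 0 and -3 < 0  ⇒  (a,b)_∞ = +1.
v=7: a=7^-1·(≡1), b=7^0·(≡4) mod 7; (1|7)=+1, (4|7)=+1; (−1)^{-1·0·3}·(+1)^0·(+1)^-1 = +1.
v=3: a=3^6·(≡2), b=3^1·(≡2) mod 3; (2|3)=-1, (2|3)=-1; (−1)^{6·1·1}·(-1)^1·(-1)^6 = -1.
v=2: v_2(a)=3, v_2(b)=4; units ≡ 7, 5 (mod 8); ε·ε+αω+βω = 1·0+3·1+4·0 ≡ 1  ⇒  (a,b)_2 = -1.
v=5: a=5^6·(≡1), b=5^2·(≡2) mod 5; (1|5)=+1, (2|5)=-1; (−1)^{6·2·2}·(+1)^2·(-1)^6 = +1.
(14, -3 / ℚ) ramifies at {2, 3}: a division algebra.

[2, 3]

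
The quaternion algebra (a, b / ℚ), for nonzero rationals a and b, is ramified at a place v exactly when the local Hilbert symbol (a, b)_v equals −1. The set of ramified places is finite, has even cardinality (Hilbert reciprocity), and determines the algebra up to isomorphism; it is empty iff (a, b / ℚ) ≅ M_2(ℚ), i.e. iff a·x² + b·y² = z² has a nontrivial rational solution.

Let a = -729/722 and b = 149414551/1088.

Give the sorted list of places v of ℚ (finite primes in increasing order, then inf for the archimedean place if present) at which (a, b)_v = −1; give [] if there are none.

[2, 13]

Mod squares: a ≡ -2, b ≡ 9503. Check v ∈ {∞, 2, 3, 11, 13, 17, 19, 43, 47}.
v=43: a=43^0·(≡38), b=43^1·(≡1) mod 43; (38|43)=+1, (1|43)=+1; (−1)^{0·1·21}·(+1)^1·(+1)^0 = +1.
v=17: a=17^0·(≡13), b=17^-1·(≡16) mod 17; (13|17)=+1, (16|17)=+1; (−1)^{0·-1·8}·(+1)^-1·(+1)^0 = +1.
v=47: a=47^0·(≡29), b=47^2·(≡21) mod 47; (29|47)=-1, (21|47)=+1; (−1)^{0·2·23}·(-1)^2·(+1)^0 = +1.
v=∞: -2 < 0 and 9503 > 0  ⇒  (a,b)_∞ = +1.
v=11: a=11^0·(≡9), b=11^2·(≡7) mod 11; (9|11)=+1, (7|11)=-1; (−1)^{0·2·5}·(+1)^2·(-1)^0 = +1.
v=2: v_2(a)=-1, v_2(b)=-6; units ≡ 7, 7 (mod 8); ε·ε+αω+βω = 1·1+-1·0+-6·0 ≡ 1  ⇒  (a,b)_2 = -1.
v=13: a=13^0·(≡11), b=13^1·(≡4) mod 13; (11|13)=-1, (4|13)=+1; (−1)^{0·1·6}·(-1)^1·(+1)^0 = -1.
v=3: a=3^6·(≡1), b=3^0·(≡2) mod 3; (1|3)=+1, (2|3)=-1; (−1)^{6·0·1}·(+1)^0·(-1)^6 = +1.
v=19: a=19^-2·(≡6), b=19^0·(≡18) mod 19; (6|19)=+1, (18|19)=-1; (−1)^{-2·0·9}·(+1)^0·(-1)^-2 = +1.
(-2, 9503 / ℚ) ramifies at {2, 13}: a division algebra.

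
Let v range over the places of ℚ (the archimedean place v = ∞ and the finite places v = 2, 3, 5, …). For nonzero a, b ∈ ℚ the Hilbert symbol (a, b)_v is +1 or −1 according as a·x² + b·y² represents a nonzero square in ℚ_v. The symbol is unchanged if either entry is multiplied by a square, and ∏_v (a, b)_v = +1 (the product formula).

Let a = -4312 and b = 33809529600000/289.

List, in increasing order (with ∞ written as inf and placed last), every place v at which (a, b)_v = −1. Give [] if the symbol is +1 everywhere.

[2, 5]

(a, b) ≡ (-22, 110) mod (ℚ^×)²; places V = {2, 3, 5, 7, 11, 17, ∞}.
(a,b)_∞: sgn(-22)=−, sgn(110)=+, so +1.
(a,b)_2: α=3, β=11; u≡5, v≡7 (mod 8); ε(u)ε(v)=0·1, αω(v)=3·0, βω(u)=11·1; sum ≡ 1  ⇒  -1.
(a,b)_7: α=2, u≡3; β=2, v≡3 (mod 7); (3|7)=-1, (3|7)=-1; sign (−1)^0·-1^2·-1^2 = +1.
(a,b)_5: α=0, u≡3; β=5, v≡3 (mod 5); (3|5)=-1, (3|5)=-1; sign (−1)^0·-1^5·-1^0 = -1.
(a,b)_17: α=0, u≡6; β=-2, v≡9 (mod 17); (6|17)=-1, (9|17)=+1; sign (−1)^0·-1^-2·+1^0 = +1.
(a,b)_3: α=0, u≡2; β=4, v≡2 (mod 3); (2|3)=-1, (2|3)=-1; sign (−1)^0·-1^4·-1^0 = +1.
(a,b)_11: α=1, u≡4; β=3, v≡6 (mod 11); (4|11)=+1, (6|11)=-1; sign (−1)^1·+1^3·-1^1 = +1.
(-22, 110 / ℚ) ramifies at {2, 5}: a division algebra.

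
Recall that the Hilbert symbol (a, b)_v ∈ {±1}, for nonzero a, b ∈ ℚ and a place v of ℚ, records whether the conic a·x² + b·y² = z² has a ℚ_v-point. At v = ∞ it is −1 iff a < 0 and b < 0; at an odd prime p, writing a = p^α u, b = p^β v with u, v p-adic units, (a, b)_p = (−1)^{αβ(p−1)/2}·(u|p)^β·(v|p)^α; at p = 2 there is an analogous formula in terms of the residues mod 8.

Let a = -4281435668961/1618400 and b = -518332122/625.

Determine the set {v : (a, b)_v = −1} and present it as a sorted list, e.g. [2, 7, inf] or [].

(a, b) ≡ (-2926, -8778) mod (ℚ^×)²; places V = {2, 3, 5, 7, 11, 17, 19, 31, ∞}.
(a,b)_5: α=-2, u≡4; β=-4, v≡3 (mod 5); (4|5)=+1, (3|5)=-1; sign (−1)^0·+1^-4·-1^-2 = +1.
(a,b)_11: α=1, u≡3; β=1, v≡3 (mod 11); (3|11)=+1, (3|11)=+1; sign (−1)^1·+1^1·+1^1 = -1.
(a,b)_17: α=-2, u≡8; β=0, v≡12 (mod 17); (8|17)=+1, (12|17)=-1; sign (−1)^0·+1^0·-1^-2 = +1.
(a,b)_19: α=3, u≡17; β=1, v≡10 (mod 19); (17|19)=+1, (10|19)=-1; sign (−1)^1·+1^1·-1^3 = +1.
(a,b)_7: α=-1, u≡1; β=1, v≡5 (mod 7); (1|7)=+1, (5|7)=-1; sign (−1)^1·+1^1·-1^-1 = +1.
(a,b)_∞: sgn(-2926)=−, sgn(-8778)=−, so -1.
(a,b)_31: α=2, u≡20; β=0, v≡6 (mod 31); (20|31)=+1, (6|31)=-1; sign (−1)^0·+1^0·-1^2 = +1.
(a,b)_3: α=10, u≡2; β=11, v≡2 (mod 3); (2|3)=-1, (2|3)=-1; sign (−1)^0·-1^11·-1^10 = -1.
(a,b)_2: α=-5, β=1; u≡1, v≡3 (mod 8); ε(u)ε(v)=0·1, αω(v)=-5·1, βω(u)=1·0; sum ≡ 1  ⇒  -1.
|Ram(-2926, -8778)| = 4, even; anisotropic at {2, 3, 11, ∞}.

[2, 3, 11, inf]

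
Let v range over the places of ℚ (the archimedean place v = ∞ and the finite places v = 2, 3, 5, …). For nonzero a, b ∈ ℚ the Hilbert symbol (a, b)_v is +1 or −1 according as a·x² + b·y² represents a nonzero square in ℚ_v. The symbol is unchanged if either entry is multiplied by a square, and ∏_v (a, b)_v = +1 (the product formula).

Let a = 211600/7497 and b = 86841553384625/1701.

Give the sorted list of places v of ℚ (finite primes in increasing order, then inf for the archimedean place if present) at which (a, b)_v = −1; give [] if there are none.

Mod squares: a ≡ 17, b ≡ 1365. Check v ∈ {∞, 2, 3, 5, 7, 13, 17, 19, 23}.
v=2: v_2(a)=4, v_2(b)=0; units ≡ 1, 5 (mod 8); ε·ε+αω+βω = 0·0+4·1+0·0 ≡ 0  ⇒  (a,b)_2 = +1.
v=7: a=7^-2·(≡3), b=7^-1·(≡5) mod 7; (3|7)=-1, (5|7)=-1; (−1)^{-2·-1·3}·(-1)^-1·(-1)^-2 = -1.
v=23: a=23^2·(≡14), b=23^6·(≡13) mod 23; (14|23)=-1, (13|23)=+1; (−1)^{2·6·11}·(-1)^6·(+1)^2 = +1.
v=17: a=17^-1·(≡16), b=17^0·(≡14) mod 17; (16|17)=+1, (14|17)=-1; (−1)^{-1·0·8}·(+1)^0·(-1)^-1 = -1.
v=5: a=5^2·(≡2), b=5^3·(≡2) mod 5; (2|5)=-1, (2|5)=-1; (−1)^{2·3·2}·(-1)^3·(-1)^2 = -1.
v=3: a=3^-2·(≡2), b=3^-5·(≡2) mod 3; (2|3)=-1, (2|3)=-1; (−1)^{-2·-5·1}·(-1)^-5·(-1)^-2 = -1.
v=19: a=19^0·(≡17), b=19^2·(≡11) mod 19; (17|19)=+1, (11|19)=+1; (−1)^{0·2·9}·(+1)^2·(+1)^0 = +1.
v=13: a=13^0·(≡10), b=13^1·(≡12) mod 13; (10|13)=+1, (12|13)=+1; (−1)^{0·1·6}·(+1)^1·(+1)^0 = +1.
v=∞: 17 > 0 and 1365 > 0  ⇒  (a,b)_∞ = +1.
|Ram(17, 1365)| = 4, even; anisotropic at {3, 5, 7, 17}.

[3, 5, 7, 17]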